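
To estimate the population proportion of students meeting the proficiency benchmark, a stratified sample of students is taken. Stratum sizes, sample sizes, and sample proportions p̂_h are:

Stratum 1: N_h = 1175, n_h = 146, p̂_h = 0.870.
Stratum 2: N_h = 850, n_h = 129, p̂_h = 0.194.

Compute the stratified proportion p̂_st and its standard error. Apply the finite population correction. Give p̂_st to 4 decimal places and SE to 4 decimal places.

N = 2025; stratum weights W_h = N_h/N.
p̂_st = Σ W_h p̂_h = (1175·0.870 + 850·0.194)/2025 = 0.58625
V̂(p̂_st) = Σ W_h² (1 − n_h/N_h) p̂_h(1−p̂_h)/(n_h−1):
  stratum 1: (1175/2025)²·(1 − 146/1175)·0.870·0.130/145 = 0.000229984
  stratum 2: (850/2025)²·(1 − 129/850)·0.194·0.806/128 = 0.000182571
V̂(p̂_st) = 0.000412555; SE = √V̂ = 0.0203114

p̂_st ≈ 0.5862, SE ≈ 0.0203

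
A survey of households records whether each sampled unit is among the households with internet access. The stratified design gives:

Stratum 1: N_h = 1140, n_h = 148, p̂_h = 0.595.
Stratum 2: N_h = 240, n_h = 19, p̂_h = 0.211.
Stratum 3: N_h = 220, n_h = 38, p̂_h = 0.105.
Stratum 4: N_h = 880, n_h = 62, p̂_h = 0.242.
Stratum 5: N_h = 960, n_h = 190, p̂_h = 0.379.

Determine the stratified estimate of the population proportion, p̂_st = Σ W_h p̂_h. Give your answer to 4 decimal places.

N = 3440; stratum weights W_h = N_h/N.
p̂_st = Σ W_h p̂_h = (1140·0.595 + 240·0.211 + 220·0.105 + 880·0.242 + 960·0.379)/3440 = 0.38629

p̂_st ≈ 0.3863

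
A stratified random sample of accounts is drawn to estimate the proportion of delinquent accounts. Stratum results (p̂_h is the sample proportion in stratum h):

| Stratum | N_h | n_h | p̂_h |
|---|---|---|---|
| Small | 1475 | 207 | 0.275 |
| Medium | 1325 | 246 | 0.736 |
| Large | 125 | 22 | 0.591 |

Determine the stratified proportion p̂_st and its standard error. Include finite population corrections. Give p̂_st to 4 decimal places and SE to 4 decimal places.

p̂_st ≈ 0.4973, SE ≈ 0.0190

N = 2925; stratum weights W_h = N_h/N.
p̂_st = Σ W_h p̂_h = (1475·0.275 + 1325·0.736 + 125·0.591)/2925 = 0.49733
V̂(p̂_st) = Σ W_h² (1 − n_h/N_h) p̂_h(1−p̂_h)/(n_h−1):
  stratum Small: (1475/2925)²·(1 − 207/1475)·0.275·0.725/206 = 0.000211574
  stratum Medium: (1325/2925)²·(1 − 246/1325)·0.736·0.264/245 = 0.000132526
  stratum Large: (125/2925)²·(1 − 22/125)·0.591·0.409/21 = 1.73216e-05
V̂(p̂_st) = 0.000361422; SE = √V̂ = 0.0190111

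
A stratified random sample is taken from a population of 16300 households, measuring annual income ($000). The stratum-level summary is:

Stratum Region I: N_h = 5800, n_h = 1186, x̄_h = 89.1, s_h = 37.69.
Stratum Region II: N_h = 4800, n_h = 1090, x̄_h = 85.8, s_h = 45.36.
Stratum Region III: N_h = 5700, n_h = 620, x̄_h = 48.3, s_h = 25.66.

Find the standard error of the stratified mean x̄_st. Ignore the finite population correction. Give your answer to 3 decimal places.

SE(x̄_st) ≈ 0.667

V̂(x̄_st) = Σ W_h² s_h²/n_h, with W_h = N_h/N and N = 16300:
  stratum Region I: (5800/16300)²·37.69²/1186 = 0.151652
  stratum Region II: (4800/16300)²·45.36²/1090 = 0.163692
  stratum Region III: (5700/16300)²·25.66²/620 = 0.129866
V̂(x̄_st) = 0.44521
SE(x̄_st) = √0.44521 = 0.667241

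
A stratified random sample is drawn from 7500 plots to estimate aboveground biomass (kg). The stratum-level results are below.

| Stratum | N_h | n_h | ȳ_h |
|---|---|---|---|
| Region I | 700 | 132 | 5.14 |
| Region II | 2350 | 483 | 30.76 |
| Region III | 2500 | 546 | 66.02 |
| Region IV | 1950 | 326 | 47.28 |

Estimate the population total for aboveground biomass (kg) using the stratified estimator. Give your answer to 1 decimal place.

τ̂_st = Σ N_h ȳ_h = 700·5.14 + 2350·30.76 + 2500·66.02 + 1950·47.28 = 333130.0

τ̂_st ≈ 333130.0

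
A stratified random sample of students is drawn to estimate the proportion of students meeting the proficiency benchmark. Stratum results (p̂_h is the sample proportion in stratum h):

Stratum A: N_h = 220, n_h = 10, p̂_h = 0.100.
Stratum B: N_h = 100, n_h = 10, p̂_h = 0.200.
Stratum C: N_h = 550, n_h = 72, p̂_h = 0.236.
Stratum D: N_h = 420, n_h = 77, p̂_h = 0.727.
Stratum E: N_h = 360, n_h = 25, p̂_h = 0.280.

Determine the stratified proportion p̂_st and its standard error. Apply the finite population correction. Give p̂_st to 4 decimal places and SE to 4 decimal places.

N = 1650; stratum weights W_h = N_h/N.
p̂_st = Σ W_h p̂_h = (220·0.100 + 100·0.200 + 550·0.236 + 420·0.727 + 360·0.280)/1650 = 0.35027
V̂(p̂_st) = Σ W_h² (1 − n_h/N_h) p̂_h(1−p̂_h)/(n_h−1):
  stratum A: (220/1650)²·(1 − 10/220)·0.100·0.900/9 = 0.000169697
  stratum B: (100/1650)²·(1 − 10/100)·0.200·0.800/9 = 5.87695e-05
  stratum C: (550/1650)²·(1 − 72/550)·0.236·0.764/71 = 0.000245228
  stratum D: (420/1650)²·(1 − 77/420)·0.727·0.273/76 = 0.000138184
  stratum E: (360/1650)²·(1 − 25/360)·0.280·0.720/24 = 0.000372099
V̂(p̂_st) = 0.000983978; SE = √V̂ = 0.0313684

p̂_st ≈ 0.3503, SE ≈ 0.0314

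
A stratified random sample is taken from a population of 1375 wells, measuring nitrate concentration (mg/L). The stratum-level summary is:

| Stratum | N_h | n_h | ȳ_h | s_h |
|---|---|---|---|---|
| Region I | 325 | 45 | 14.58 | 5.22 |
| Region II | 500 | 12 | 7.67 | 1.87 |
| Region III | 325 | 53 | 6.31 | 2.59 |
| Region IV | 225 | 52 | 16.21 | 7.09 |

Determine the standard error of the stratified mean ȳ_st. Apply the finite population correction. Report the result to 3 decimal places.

V̂(ȳ_st) = Σ W_h² (1 − n_h/N_h) s_h²/n_h, with W_h = N_h/N and N = 1375:
  stratum Region I: (325/1375)²·(1 − 45/325)·5.22²/45 = 0.029145
  stratum Region II: (500/1375)²·(1 − 12/500)·1.87²/12 = 0.0376085
  stratum Region III: (325/1375)²·(1 − 53/325)·2.59²/53 = 0.00591794
  stratum Region IV: (225/1375)²·(1 − 52/225)·7.09²/52 = 0.0199027
V̂(ȳ_st) = 0.0925742
SE(ȳ_st) = √0.0925742 = 0.30426

SE(ȳ_st) ≈ 0.304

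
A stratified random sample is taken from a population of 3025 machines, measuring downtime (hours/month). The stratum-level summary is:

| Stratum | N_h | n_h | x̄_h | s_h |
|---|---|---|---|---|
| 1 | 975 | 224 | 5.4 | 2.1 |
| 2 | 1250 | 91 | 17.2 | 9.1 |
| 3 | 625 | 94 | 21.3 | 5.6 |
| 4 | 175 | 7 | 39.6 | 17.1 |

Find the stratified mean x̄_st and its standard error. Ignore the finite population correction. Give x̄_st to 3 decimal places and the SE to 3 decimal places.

x̄_st = Σ W_h x̄_h = (975·5.4 + 1250·17.2 + 625·21.3 + 175·39.6)/3025 = 15.53967
V̂(x̄_st) = Σ W_h² s_h²/n_h, with W_h = N_h/N and N = 3025:
  stratum 1: (975/3025)²·2.1²/224 = 0.00204526
  stratum 2: (1250/3025)²·9.1²/91 = 0.155386
  stratum 3: (625/3025)²·5.6²/94 = 0.0142416
  stratum 4: (175/3025)²·17.1²/7 = 0.139804
V̂(x̄_st) = 0.311476
SE(x̄_st) = √0.311476 = 0.558101

x̄_st ≈ 15.540, SE ≈ 0.558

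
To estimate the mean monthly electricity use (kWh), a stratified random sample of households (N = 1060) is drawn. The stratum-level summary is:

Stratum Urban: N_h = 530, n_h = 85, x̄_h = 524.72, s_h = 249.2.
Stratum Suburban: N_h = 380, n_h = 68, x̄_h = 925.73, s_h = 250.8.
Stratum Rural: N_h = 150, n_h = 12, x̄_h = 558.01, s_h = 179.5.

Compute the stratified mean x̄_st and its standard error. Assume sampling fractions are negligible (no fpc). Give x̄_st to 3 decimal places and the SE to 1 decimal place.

x̄_st ≈ 673.189, SE ≈ 18.8

x̄_st = Σ W_h x̄_h = (530·524.72 + 380·925.73 + 150·558.01)/1060 = 673.18915
V̂(x̄_st) = Σ W_h² s_h²/n_h, with W_h = N_h/N and N = 1060:
  stratum Urban: (530/1060)²·249.2²/85 = 182.649
  stratum Suburban: (380/1060)²·250.8²/68 = 118.878
  stratum Rural: (150/1060)²·179.5²/12 = 53.7673
V̂(x̄_st) = 355.294
SE(x̄_st) = √355.294 = 18.8493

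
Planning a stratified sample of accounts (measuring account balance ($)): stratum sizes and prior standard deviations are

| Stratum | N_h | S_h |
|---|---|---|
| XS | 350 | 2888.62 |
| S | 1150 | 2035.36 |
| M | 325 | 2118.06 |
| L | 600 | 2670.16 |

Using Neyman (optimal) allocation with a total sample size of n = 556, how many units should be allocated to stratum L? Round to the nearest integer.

Neyman allocation: n_h = n · N_h S_h / Σ N_i S_i, with n = 556.
  stratum XS: N_h·S_h = 350·2888.62 = 1011017.00
  stratum S: N_h·S_h = 1150·2035.36 = 2340664.00
  stratum M: N_h·S_h = 325·2118.06 = 688369.50
  stratum L: N_h·S_h = 600·2670.16 = 1602096.00
Σ N_h S_h = 5642146.50
n for stratum L = 556·1602096.00/5642146.50 = 157.877 → 158

158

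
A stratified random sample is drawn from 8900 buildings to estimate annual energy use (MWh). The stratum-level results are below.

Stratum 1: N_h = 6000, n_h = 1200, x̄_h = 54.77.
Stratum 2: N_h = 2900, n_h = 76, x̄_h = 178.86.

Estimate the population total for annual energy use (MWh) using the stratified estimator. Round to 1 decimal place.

τ̂_st ≈ 847314.0

τ̂_st = Σ N_h x̄_h = 6000·54.77 + 2900·178.86 = 847314.0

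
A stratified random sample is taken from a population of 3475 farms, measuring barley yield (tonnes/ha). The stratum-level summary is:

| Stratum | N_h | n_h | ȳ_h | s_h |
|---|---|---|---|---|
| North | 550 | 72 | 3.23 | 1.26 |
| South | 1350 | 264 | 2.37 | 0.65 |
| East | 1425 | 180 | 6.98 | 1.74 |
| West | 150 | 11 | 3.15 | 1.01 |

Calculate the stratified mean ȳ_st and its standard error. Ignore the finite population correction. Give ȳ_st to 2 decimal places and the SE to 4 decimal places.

ȳ_st = Σ W_h ȳ_h = (550·3.23 + 1350·2.37 + 1425·6.98 + 150·3.15)/3475 = 4.43022
V̂(ȳ_st) = Σ W_h² s_h²/n_h, with W_h = N_h/N and N = 3475:
  stratum North: (550/3475)²·1.26²/72 = 0.000552363
  stratum South: (1350/3475)²·0.65²/264 = 0.000241535
  stratum East: (1425/3475)²·1.74²/180 = 0.00282843
  stratum West: (150/3475)²·1.01²/11 = 0.000172792
V̂(ȳ_st) = 0.00379512
SE(ȳ_st) = √0.00379512 = 0.0616046

ȳ_st ≈ 4.43, SE ≈ 0.0616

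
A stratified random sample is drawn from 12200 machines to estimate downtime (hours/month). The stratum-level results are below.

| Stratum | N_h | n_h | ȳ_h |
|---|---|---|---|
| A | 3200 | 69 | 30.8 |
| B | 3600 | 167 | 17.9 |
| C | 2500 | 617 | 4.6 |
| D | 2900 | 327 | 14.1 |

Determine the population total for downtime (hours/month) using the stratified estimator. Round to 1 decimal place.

τ̂_st ≈ 215390.0

τ̂_st = Σ N_h ȳ_h = 3200·30.8 + 3600·17.9 + 2500·4.6 + 2900·14.1 = 215390.0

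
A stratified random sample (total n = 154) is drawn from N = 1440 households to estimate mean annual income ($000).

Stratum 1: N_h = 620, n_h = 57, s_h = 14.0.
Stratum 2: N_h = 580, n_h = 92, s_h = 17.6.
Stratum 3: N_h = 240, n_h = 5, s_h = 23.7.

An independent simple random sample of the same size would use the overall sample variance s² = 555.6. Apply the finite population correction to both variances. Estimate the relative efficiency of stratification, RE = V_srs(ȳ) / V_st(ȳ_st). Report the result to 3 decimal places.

RE ≈ 0.787

V̂(ȳ_st) = Σ W_h² (1 − n_h/N_h) s_h²/n_h, with W_h = N_h/N and N = 1440:
  stratum 1: (620/1440)²·(1 − 57/620)·14.0²/57 = 0.578837
  stratum 2: (580/1440)²·(1 − 92/580)·17.6²/92 = 0.459579
  stratum 3: (240/1440)²·(1 − 5/240)·23.7²/5 = 3.05549
V_st = 4.09391
V_srs = (1 − 154/1440)·555.6/154 = 3.22196
Relative efficiency = V_srs / V_st = 3.22196/4.09391 = 0.7870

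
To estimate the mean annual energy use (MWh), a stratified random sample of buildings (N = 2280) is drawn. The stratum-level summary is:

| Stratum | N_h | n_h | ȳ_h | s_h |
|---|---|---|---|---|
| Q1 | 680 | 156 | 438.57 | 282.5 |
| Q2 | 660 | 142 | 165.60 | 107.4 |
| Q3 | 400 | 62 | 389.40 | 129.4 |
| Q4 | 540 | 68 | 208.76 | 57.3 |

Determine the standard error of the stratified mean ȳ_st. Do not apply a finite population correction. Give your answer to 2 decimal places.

SE(ȳ_st) ≈ 7.96

V̂(ȳ_st) = Σ W_h² s_h²/n_h, with W_h = N_h/N and N = 2280:
  stratum Q1: (680/2280)²·282.5²/156 = 45.5051
  stratum Q2: (660/2280)²·107.4²/142 = 6.80673
  stratum Q3: (400/2280)²·129.4²/62 = 8.31241
  stratum Q4: (540/2280)²·57.3²/68 = 2.70843
V̂(ȳ_st) = 63.3327
SE(ȳ_st) = √63.3327 = 7.95819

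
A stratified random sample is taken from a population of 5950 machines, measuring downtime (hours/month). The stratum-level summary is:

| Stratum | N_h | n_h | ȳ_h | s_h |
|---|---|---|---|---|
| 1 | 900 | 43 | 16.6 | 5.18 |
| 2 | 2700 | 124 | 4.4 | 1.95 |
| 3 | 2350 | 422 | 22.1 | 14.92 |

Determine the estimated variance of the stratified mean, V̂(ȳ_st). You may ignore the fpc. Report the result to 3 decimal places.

V̂(ȳ_st) ≈ 0.103

V̂(ȳ_st) = Σ W_h² s_h²/n_h, with W_h = N_h/N and N = 5950:
  stratum 1: (900/5950)²·5.18²/43 = 0.0142772
  stratum 2: (2700/5950)²·1.95²/124 = 0.00631453
  stratum 3: (2350/5950)²·14.92²/422 = 0.0822862
V̂(ȳ_st) = 0.102878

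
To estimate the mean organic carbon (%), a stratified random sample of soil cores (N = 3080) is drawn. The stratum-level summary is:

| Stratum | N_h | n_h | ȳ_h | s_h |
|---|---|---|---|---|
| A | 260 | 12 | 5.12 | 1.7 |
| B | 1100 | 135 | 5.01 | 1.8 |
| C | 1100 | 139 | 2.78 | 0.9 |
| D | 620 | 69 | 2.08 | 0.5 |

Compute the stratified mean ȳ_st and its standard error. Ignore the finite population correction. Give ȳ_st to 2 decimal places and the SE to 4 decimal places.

ȳ_st ≈ 3.63, SE ≈ 0.0753

ȳ_st = Σ W_h ȳ_h = (260·5.12 + 1100·5.01 + 1100·2.78 + 620·2.08)/3080 = 3.63305
V̂(ȳ_st) = Σ W_h² s_h²/n_h, with W_h = N_h/N and N = 3080:
  stratum A: (260/3080)²·1.7²/12 = 0.00171618
  stratum B: (1100/3080)²·1.8²/135 = 0.00306122
  stratum C: (1100/3080)²·0.9²/139 = 0.000743283
  stratum D: (620/3080)²·0.5²/69 = 0.000146816
V̂(ȳ_st) = 0.0056675
SE(ȳ_st) = √0.0056675 = 0.0752828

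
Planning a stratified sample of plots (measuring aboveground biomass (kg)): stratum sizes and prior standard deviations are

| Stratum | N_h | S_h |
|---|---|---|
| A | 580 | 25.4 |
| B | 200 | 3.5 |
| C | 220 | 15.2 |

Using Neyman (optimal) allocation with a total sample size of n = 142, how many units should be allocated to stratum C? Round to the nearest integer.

25

Neyman allocation: n_h = n · N_h S_h / Σ N_i S_i, with n = 142.
  stratum A: N_h·S_h = 580·25.4 = 14732.00
  stratum B: N_h·S_h = 200·3.5 = 700.00
  stratum C: N_h·S_h = 220·15.2 = 3344.00
Σ N_h S_h = 18776.00
n for stratum C = 142·3344.00/18776.00 = 25.290 → 25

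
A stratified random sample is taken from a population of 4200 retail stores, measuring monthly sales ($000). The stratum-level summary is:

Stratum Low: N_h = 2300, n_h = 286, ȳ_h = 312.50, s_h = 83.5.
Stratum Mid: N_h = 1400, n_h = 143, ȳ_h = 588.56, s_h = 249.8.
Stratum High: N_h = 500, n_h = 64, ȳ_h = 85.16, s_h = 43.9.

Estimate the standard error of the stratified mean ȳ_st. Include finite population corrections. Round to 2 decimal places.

V̂(ȳ_st) = Σ W_h² (1 − n_h/N_h) s_h²/n_h, with W_h = N_h/N and N = 4200:
  stratum Low: (2300/4200)²·(1 − 286/2300)·83.5²/286 = 6.4017
  stratum Mid: (1400/4200)²·(1 − 143/1400)·249.8²/143 = 43.5325
  stratum High: (500/4200)²·(1 − 64/500)·43.9²/64 = 0.372141
V̂(ȳ_st) = 50.3063
SE(ȳ_st) = √50.3063 = 7.0927

SE(ȳ_st) ≈ 7.09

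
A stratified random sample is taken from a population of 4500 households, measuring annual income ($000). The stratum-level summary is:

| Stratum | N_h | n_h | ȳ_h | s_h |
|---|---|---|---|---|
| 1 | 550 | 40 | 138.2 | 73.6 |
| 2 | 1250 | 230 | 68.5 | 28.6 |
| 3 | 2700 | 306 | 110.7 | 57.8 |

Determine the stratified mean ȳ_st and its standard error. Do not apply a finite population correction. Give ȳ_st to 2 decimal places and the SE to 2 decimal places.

ȳ_st ≈ 102.34, SE ≈ 2.50

ȳ_st = Σ W_h ȳ_h = (550·138.2 + 1250·68.5 + 2700·110.7)/4500 = 102.33889
V̂(ȳ_st) = Σ W_h² s_h²/n_h, with W_h = N_h/N and N = 4500:
  stratum 1: (550/4500)²·73.6²/40 = 2.023
  stratum 2: (1250/4500)²·28.6²/230 = 0.27441
  stratum 3: (2700/4500)²·57.8²/306 = 3.9304
V̂(ȳ_st) = 6.22781
SE(ȳ_st) = √6.22781 = 2.49556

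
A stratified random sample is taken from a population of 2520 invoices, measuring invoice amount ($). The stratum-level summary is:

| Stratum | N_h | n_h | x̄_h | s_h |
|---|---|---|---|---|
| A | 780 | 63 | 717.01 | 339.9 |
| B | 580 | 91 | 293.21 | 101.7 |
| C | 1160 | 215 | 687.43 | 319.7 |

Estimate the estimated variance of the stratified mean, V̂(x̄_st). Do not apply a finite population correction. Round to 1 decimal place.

V̂(x̄_st) ≈ 282.4

V̂(x̄_st) = Σ W_h² s_h²/n_h, with W_h = N_h/N and N = 2520:
  stratum A: (780/2520)²·339.9²/63 = 175.691
  stratum B: (580/2520)²·101.7²/91 = 6.02082
  stratum C: (1160/2520)²·319.7²/215 = 100.731
V̂(x̄_st) = 282.443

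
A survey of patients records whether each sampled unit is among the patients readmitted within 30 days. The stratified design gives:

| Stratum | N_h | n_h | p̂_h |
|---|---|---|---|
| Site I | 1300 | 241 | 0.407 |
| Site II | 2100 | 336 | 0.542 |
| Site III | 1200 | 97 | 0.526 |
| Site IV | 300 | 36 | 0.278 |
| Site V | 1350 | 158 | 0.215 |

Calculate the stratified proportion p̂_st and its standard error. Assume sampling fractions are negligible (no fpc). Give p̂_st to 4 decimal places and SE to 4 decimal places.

N = 6250; stratum weights W_h = N_h/N.
p̂_st = Σ W_h p̂_h = (1300·0.407 + 2100·0.542 + 1200·0.526 + 300·0.278 + 1350·0.215)/6250 = 0.42754
V̂(p̂_st) = Σ W_h² p̂_h(1−p̂_h)/(n_h−1):
  stratum Site I: (1300/6250)²·0.407·0.593/240 = 4.35075e-05
  stratum Site II: (2100/6250)²·0.542·0.458/335 = 8.36563e-05
  stratum Site III: (1200/6250)²·0.526·0.474/96 = 9.57404e-05
  stratum Site IV: (300/6250)²·0.278·0.722/35 = 1.32128e-05
  stratum Site V: (1350/6250)²·0.215·0.785/157 = 5.01552e-05
V̂(p̂_st) = 0.000286272; SE = √V̂ = 0.0169196

p̂_st ≈ 0.4275, SE ≈ 0.0169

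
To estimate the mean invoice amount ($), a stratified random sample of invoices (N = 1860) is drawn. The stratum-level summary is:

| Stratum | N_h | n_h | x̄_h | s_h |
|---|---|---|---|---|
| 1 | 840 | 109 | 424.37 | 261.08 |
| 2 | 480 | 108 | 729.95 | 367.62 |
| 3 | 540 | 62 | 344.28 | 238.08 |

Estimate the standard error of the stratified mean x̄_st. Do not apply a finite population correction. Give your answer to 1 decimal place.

V̂(x̄_st) = Σ W_h² s_h²/n_h, with W_h = N_h/N and N = 1860:
  stratum 1: (840/1860)²·261.08²/109 = 127.542
  stratum 2: (480/1860)²·367.62²/108 = 83.3357
  stratum 3: (540/1860)²·238.08²/62 = 77.0577
V̂(x̄_st) = 287.935
SE(x̄_st) = √287.935 = 16.9687

SE(x̄_st) ≈ 17.0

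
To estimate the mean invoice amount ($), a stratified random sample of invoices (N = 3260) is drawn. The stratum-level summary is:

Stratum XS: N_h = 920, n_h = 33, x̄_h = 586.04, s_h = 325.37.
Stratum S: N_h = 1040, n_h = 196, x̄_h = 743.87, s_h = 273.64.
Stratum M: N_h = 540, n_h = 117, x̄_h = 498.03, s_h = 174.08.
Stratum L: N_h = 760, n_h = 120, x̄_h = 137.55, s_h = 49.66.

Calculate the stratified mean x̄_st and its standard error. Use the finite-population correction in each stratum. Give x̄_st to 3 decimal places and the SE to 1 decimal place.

x̄_st ≈ 517.256, SE ≈ 16.9

x̄_st = Σ W_h x̄_h = (920·586.04 + 1040·743.87 + 540·498.03 + 760·137.55)/3260 = 517.25638
V̂(x̄_st) = Σ W_h² (1 − n_h/N_h) s_h²/n_h, with W_h = N_h/N and N = 3260:
  stratum XS: (920/3260)²·(1 − 33/920)·325.37²/33 = 246.33
  stratum S: (1040/3260)²·(1 − 196/1040)·273.64²/196 = 31.5532
  stratum M: (540/3260)²·(1 − 117/540)·174.08²/117 = 5.56687
  stratum L: (760/3260)²·(1 − 120/760)·49.66²/120 = 0.940569
V̂(x̄_st) = 284.391
SE(x̄_st) = √284.391 = 16.8639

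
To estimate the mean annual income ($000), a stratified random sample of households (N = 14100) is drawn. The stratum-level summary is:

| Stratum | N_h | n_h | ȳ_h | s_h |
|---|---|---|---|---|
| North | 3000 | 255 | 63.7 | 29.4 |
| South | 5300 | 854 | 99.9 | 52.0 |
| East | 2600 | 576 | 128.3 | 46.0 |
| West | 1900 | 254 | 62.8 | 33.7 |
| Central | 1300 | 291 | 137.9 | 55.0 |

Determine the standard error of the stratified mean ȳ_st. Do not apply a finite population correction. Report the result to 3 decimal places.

V̂(ȳ_st) = Σ W_h² s_h²/n_h, with W_h = N_h/N and N = 14100:
  stratum North: (3000/14100)²·29.4²/255 = 0.153447
  stratum South: (5300/14100)²·52.0²/854 = 0.447365
  stratum East: (2600/14100)²·46.0²/576 = 0.124911
  stratum West: (1900/14100)²·33.7²/254 = 0.0811886
  stratum Central: (1300/14100)²·55.0²/291 = 0.0883651
V̂(ȳ_st) = 0.895277
SE(ȳ_st) = √0.895277 = 0.946191

SE(ȳ_st) ≈ 0.946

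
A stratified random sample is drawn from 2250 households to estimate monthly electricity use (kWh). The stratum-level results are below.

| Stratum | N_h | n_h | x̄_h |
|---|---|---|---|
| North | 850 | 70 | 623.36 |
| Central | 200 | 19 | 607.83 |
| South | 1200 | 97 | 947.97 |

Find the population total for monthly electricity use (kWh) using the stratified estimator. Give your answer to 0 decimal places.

τ̂_st = Σ N_h x̄_h = 850·623.36 + 200·607.83 + 1200·947.97 = 1788986

τ̂_st ≈ 1788986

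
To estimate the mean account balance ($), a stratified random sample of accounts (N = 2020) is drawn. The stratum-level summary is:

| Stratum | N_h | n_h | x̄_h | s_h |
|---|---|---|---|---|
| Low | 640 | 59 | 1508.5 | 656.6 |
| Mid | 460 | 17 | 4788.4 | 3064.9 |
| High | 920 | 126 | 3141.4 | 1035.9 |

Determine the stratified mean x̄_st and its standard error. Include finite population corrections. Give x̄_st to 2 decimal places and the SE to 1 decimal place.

x̄_st ≈ 2999.10, SE ≈ 172.6

x̄_st = Σ W_h x̄_h = (640·1508.5 + 460·4788.4 + 920·3141.4)/2020 = 2999.10495
V̂(x̄_st) = Σ W_h² (1 − n_h/N_h) s_h²/n_h, with W_h = N_h/N and N = 2020:
  stratum Low: (640/2020)²·(1 − 59/640)·656.6²/59 = 665.891
  stratum Mid: (460/2020)²·(1 − 17/460)·3064.9²/17 = 27595.8
  stratum High: (920/2020)²·(1 − 126/920)·1035.9²/126 = 1524.65
V̂(x̄_st) = 29786.3
SE(x̄_st) = √29786.3 = 172.587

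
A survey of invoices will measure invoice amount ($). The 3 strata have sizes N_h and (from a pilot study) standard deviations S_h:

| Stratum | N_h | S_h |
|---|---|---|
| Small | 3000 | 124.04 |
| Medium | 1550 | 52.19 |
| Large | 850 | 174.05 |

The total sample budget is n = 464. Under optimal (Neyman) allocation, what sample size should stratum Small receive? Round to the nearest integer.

Neyman allocation: n_h = n · N_h S_h / Σ N_i S_i, with n = 464.
  stratum Small: N_h·S_h = 3000·124.04 = 372120.00
  stratum Medium: N_h·S_h = 1550·52.19 = 80894.50
  stratum Large: N_h·S_h = 850·174.05 = 147942.50
Σ N_h S_h = 600957.00
n for stratum Small = 464·372120.00/600957.00 = 287.315 → 287

287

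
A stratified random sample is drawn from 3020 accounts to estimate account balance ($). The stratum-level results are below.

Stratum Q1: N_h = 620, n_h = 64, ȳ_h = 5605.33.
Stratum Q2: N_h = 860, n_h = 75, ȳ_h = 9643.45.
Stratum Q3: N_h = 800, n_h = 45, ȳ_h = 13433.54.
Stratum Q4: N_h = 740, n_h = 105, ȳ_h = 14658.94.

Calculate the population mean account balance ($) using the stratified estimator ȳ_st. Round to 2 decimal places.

N = Σ N_h = 3020. Stratum weights W_h = N_h/N.
ȳ_st = (620·5605.33 + 860·9643.45 + 800·13433.54 + 740·14658.94) / 3020 = 11047.3905

ȳ_st ≈ 11047.39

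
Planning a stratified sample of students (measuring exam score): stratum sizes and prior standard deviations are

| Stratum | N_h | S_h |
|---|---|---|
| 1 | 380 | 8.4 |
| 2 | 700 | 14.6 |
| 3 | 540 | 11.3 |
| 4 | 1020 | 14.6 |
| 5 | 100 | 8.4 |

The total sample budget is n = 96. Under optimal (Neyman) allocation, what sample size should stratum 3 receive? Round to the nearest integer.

Neyman allocation: n_h = n · N_h S_h / Σ N_i S_i, with n = 96.
  stratum 1: N_h·S_h = 380·8.4 = 3192.00
  stratum 2: N_h·S_h = 700·14.6 = 10220.00
  stratum 3: N_h·S_h = 540·11.3 = 6102.00
  stratum 4: N_h·S_h = 1020·14.6 = 14892.00
  stratum 5: N_h·S_h = 100·8.4 = 840.00
Σ N_h S_h = 35246.00
n for stratum 3 = 96·6102.00/35246.00 = 16.620 → 17

17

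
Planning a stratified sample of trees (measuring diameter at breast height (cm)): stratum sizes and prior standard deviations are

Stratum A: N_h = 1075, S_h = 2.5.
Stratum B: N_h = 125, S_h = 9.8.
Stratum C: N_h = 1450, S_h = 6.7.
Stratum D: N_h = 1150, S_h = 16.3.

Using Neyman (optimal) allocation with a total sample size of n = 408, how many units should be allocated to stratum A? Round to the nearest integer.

Neyman allocation: n_h = n · N_h S_h / Σ N_i S_i, with n = 408.
  stratum A: N_h·S_h = 1075·2.5 = 2687.50
  stratum B: N_h·S_h = 125·9.8 = 1225.00
  stratum C: N_h·S_h = 1450·6.7 = 9715.00
  stratum D: N_h·S_h = 1150·16.3 = 18745.00
Σ N_h S_h = 32372.50
n for stratum A = 408·2687.50/32372.50 = 33.871 → 34

34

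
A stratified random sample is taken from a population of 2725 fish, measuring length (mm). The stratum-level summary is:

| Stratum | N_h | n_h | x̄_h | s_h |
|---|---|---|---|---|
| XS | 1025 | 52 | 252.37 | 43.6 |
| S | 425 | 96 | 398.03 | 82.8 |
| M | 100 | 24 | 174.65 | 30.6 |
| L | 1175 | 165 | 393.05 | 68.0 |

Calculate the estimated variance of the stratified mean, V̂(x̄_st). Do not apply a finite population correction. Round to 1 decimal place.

V̂(x̄_st) = Σ W_h² s_h²/n_h, with W_h = N_h/N and N = 2725:
  stratum XS: (1025/2725)²·43.6²/52 = 5.17231
  stratum S: (425/2725)²·82.8²/96 = 1.73714
  stratum M: (100/2725)²·30.6²/24 = 0.052541
  stratum L: (1175/2725)²·68.0²/165 = 5.21047
V̂(x̄_st) = 12.1725

V̂(x̄_st) ≈ 12.2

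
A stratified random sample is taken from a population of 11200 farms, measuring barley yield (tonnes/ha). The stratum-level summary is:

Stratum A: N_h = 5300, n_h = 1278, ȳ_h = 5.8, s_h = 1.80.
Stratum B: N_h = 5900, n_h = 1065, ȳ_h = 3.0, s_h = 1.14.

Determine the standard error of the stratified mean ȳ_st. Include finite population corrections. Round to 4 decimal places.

V̂(ȳ_st) = Σ W_h² (1 − n_h/N_h) s_h²/n_h, with W_h = N_h/N and N = 11200:
  stratum A: (5300/11200)²·(1 − 1278/5300)·1.80²/1278 = 0.00043082
  stratum B: (5900/11200)²·(1 − 1065/5900)·1.14²/1065 = 0.000277506
V̂(ȳ_st) = 0.000708326
SE(ȳ_st) = √0.000708326 = 0.0266144

SE(ȳ_st) ≈ 0.0266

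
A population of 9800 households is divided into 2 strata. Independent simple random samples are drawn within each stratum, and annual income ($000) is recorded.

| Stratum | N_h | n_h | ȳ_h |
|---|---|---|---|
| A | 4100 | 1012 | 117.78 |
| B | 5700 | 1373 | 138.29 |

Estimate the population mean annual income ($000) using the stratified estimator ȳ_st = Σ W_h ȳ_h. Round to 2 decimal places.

ȳ_st ≈ 129.71

N = Σ N_h = 9800. Stratum weights W_h = N_h/N.
ȳ_st = (4100·117.78 + 5700·138.29) / 9800 = 129.7093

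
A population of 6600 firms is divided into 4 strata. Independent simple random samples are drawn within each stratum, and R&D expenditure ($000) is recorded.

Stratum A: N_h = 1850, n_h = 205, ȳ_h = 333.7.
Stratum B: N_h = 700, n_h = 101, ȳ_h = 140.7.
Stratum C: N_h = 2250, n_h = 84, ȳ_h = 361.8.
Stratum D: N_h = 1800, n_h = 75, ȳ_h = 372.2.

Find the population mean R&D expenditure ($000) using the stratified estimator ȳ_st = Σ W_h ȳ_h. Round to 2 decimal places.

N = Σ N_h = 6600. Stratum weights W_h = N_h/N.
ȳ_st = (1850·333.7 + 700·140.7 + 2250·361.8 + 1800·372.2) / 6600 = 333.3098

ȳ_st ≈ 333.31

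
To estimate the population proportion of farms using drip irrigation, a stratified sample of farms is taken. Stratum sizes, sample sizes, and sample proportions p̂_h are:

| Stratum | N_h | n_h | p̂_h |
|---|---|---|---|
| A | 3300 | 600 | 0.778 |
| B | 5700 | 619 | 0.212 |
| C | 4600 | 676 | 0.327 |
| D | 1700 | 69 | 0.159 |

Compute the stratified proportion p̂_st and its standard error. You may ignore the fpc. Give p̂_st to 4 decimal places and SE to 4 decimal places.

N = 15300; stratum weights W_h = N_h/N.
p̂_st = Σ W_h p̂_h = (3300·0.778 + 5700·0.212 + 4600·0.327 + 1700·0.159)/15300 = 0.36276
V̂(p̂_st) = Σ W_h² p̂_h(1−p̂_h)/(n_h−1):
  stratum A: (3300/15300)²·0.778·0.222/599 = 1.34138e-05
  stratum B: (5700/15300)²·0.212·0.788/618 = 3.75181e-05
  stratum C: (4600/15300)²·0.327·0.673/675 = 2.94708e-05
  stratum D: (1700/15300)²·0.159·0.841/68 = 2.42772e-05
V̂(p̂_st) = 0.00010468; SE = √V̂ = 0.0102313

p̂_st ≈ 0.3628, SE ≈ 0.0102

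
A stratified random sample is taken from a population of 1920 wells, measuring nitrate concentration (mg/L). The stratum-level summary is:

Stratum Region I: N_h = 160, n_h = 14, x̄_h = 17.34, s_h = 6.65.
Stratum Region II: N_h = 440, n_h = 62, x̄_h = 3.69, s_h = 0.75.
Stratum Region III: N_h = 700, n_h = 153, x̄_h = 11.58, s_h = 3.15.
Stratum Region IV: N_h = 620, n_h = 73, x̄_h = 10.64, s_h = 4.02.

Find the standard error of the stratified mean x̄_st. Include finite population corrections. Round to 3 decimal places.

V̂(x̄_st) = Σ W_h² (1 − n_h/N_h) s_h²/n_h, with W_h = N_h/N and N = 1920:
  stratum Region I: (160/1920)²·(1 − 14/160)·6.65²/14 = 0.0200164
  stratum Region II: (440/1920)²·(1 − 62/440)·0.75²/62 = 0.000409329
  stratum Region III: (700/1920)²·(1 − 153/700)·3.15²/153 = 0.00673616
  stratum Region IV: (620/1920)²·(1 − 73/620)·4.02²/73 = 0.020366
V̂(x̄_st) = 0.0475279
SE(x̄_st) = √0.0475279 = 0.218009

SE(x̄_st) ≈ 0.218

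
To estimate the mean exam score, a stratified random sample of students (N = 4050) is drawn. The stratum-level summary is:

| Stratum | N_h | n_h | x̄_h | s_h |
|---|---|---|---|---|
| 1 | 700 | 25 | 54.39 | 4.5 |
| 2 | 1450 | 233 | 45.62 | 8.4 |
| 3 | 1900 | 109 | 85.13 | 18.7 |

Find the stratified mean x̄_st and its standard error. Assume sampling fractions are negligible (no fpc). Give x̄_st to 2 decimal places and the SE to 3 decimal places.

x̄_st ≈ 65.67, SE ≈ 0.877

x̄_st = Σ W_h x̄_h = (700·54.39 + 1450·45.62 + 1900·85.13)/4050 = 65.67136
V̂(x̄_st) = Σ W_h² s_h²/n_h, with W_h = N_h/N and N = 4050:
  stratum 1: (700/4050)²·4.5²/25 = 0.0241975
  stratum 2: (1450/4050)²·8.4²/233 = 0.0388176
  stratum 3: (1900/4050)²·18.7²/109 = 0.70608
V̂(x̄_st) = 0.769095
SE(x̄_st) = √0.769095 = 0.876981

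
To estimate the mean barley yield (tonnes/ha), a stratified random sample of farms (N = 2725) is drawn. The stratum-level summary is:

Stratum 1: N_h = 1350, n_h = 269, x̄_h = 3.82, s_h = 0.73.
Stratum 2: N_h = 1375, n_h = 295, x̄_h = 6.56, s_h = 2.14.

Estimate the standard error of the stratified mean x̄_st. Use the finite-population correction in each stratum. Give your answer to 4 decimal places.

SE(x̄_st) ≈ 0.0591

V̂(x̄_st) = Σ W_h² (1 − n_h/N_h) s_h²/n_h, with W_h = N_h/N and N = 2725:
  stratum 1: (1350/2725)²·(1 − 269/1350)·0.73²/269 = 0.000389332
  stratum 2: (1375/2725)²·(1 − 295/1375)·2.14²/295 = 0.00310455
V̂(x̄_st) = 0.00349388
SE(x̄_st) = √0.00349388 = 0.0591091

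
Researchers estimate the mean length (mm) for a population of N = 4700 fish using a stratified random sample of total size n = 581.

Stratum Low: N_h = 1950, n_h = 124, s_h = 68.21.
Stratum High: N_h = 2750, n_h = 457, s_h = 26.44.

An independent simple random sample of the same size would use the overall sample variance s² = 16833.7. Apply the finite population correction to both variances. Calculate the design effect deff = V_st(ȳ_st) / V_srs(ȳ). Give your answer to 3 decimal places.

deff ≈ 0.255

V̂(ȳ_st) = Σ W_h² (1 − n_h/N_h) s_h²/n_h, with W_h = N_h/N and N = 4700:
  stratum Low: (1950/4700)²·(1 − 124/1950)·68.21²/124 = 6.04803
  stratum High: (2750/4700)²·(1 − 457/2750)·26.44²/457 = 0.436664
V_st = 6.4847
V_srs = (1 − 581/4700)·16833.7/581 = 25.392
deff = V_st / V_srs = 6.4847/25.392 = 0.2554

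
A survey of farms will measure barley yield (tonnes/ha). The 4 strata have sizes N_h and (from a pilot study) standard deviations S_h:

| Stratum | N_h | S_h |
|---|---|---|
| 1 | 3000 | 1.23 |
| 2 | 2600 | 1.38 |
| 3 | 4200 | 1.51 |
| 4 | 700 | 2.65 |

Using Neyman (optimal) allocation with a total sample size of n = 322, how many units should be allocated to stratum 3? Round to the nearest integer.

132

Neyman allocation: n_h = n · N_h S_h / Σ N_i S_i, with n = 322.
  stratum 1: N_h·S_h = 3000·1.23 = 3690.00
  stratum 2: N_h·S_h = 2600·1.38 = 3588.00
  stratum 3: N_h·S_h = 4200·1.51 = 6342.00
  stratum 4: N_h·S_h = 700·2.65 = 1855.00
Σ N_h S_h = 15475.00
n for stratum 3 = 322·6342.00/15475.00 = 131.963 → 132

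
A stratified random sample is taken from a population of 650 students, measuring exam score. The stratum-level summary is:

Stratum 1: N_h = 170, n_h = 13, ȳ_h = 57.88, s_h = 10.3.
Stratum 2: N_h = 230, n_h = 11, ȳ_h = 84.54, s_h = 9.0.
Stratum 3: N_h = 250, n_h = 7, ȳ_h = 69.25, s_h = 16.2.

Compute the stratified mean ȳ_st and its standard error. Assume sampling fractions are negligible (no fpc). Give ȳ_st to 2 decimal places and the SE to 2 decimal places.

ȳ_st ≈ 71.69, SE ≈ 2.65

ȳ_st = Σ W_h ȳ_h = (170·57.88 + 230·84.54 + 250·69.25)/650 = 71.68662
V̂(ȳ_st) = Σ W_h² s_h²/n_h, with W_h = N_h/N and N = 650:
  stratum 1: (170/650)²·10.3²/13 = 0.558216
  stratum 2: (230/650)²·9.0²/11 = 0.92198
  stratum 3: (250/650)²·16.2²/7 = 5.54607
V̂(ȳ_st) = 7.02626
SE(ȳ_st) = √7.02626 = 2.65071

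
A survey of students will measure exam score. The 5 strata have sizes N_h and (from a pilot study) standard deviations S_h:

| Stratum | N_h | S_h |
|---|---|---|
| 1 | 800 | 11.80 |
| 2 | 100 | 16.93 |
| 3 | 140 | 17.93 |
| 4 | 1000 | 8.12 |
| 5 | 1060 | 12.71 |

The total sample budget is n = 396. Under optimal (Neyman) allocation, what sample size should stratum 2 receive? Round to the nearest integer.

19

Neyman allocation: n_h = n · N_h S_h / Σ N_i S_i, with n = 396.
  stratum 1: N_h·S_h = 800·11.80 = 9440.00
  stratum 2: N_h·S_h = 100·16.93 = 1693.00
  stratum 3: N_h·S_h = 140·17.93 = 2510.20
  stratum 4: N_h·S_h = 1000·8.12 = 8120.00
  stratum 5: N_h·S_h = 1060·12.71 = 13472.60
Σ N_h S_h = 35235.80
n for stratum 2 = 396·1693.00/35235.80 = 19.027 → 19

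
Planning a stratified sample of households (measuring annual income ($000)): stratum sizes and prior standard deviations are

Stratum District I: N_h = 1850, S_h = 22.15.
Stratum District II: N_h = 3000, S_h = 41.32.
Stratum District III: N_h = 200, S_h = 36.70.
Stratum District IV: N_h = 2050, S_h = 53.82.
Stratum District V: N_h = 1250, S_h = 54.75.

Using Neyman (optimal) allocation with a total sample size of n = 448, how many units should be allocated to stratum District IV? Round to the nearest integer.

Neyman allocation: n_h = n · N_h S_h / Σ N_i S_i, with n = 448.
  stratum District I: N_h·S_h = 1850·22.15 = 40977.50
  stratum District II: N_h·S_h = 3000·41.32 = 123960.00
  stratum District III: N_h·S_h = 200·36.70 = 7340.00
  stratum District IV: N_h·S_h = 2050·53.82 = 110331.00
  stratum District V: N_h·S_h = 1250·54.75 = 68437.50
Σ N_h S_h = 351046.00
n for stratum District IV = 448·110331.00/351046.00 = 140.803 → 141

141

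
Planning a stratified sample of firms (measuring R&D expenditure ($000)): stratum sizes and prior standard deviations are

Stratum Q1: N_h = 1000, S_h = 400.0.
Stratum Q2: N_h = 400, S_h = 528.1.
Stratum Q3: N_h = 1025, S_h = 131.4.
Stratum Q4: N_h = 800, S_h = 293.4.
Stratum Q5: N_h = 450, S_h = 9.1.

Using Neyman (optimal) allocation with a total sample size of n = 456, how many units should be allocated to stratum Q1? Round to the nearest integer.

185

Neyman allocation: n_h = n · N_h S_h / Σ N_i S_i, with n = 456.
  stratum Q1: N_h·S_h = 1000·400.0 = 400000.00
  stratum Q2: N_h·S_h = 400·528.1 = 211240.00
  stratum Q3: N_h·S_h = 1025·131.4 = 134685.00
  stratum Q4: N_h·S_h = 800·293.4 = 234720.00
  stratum Q5: N_h·S_h = 450·9.1 = 4095.00
Σ N_h S_h = 984740.00
n for stratum Q1 = 456·400000.00/984740.00 = 185.227 → 185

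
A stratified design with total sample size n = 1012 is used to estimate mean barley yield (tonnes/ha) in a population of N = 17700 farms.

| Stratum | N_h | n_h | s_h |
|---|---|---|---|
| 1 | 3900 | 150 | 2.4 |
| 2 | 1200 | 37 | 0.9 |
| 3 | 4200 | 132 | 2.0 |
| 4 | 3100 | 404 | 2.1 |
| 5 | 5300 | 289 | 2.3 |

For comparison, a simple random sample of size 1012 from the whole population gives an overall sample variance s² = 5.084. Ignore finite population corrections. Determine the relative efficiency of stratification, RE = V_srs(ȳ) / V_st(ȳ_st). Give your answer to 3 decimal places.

RE ≈ 0.890

V̂(ȳ_st) = Σ W_h² s_h²/n_h, with W_h = N_h/N and N = 17700:
  stratum 1: (3900/17700)²·2.4²/150 = 0.00186429
  stratum 2: (1200/17700)²·0.9²/37 = 0.000100623
  stratum 3: (4200/17700)²·2.0²/132 = 0.00170623
  stratum 4: (3100/17700)²·2.1²/404 = 0.000334837
  stratum 5: (5300/17700)²·2.3²/289 = 0.00164121
V_st = 0.00564719
V_srs = s²/n = 5.084/1012 = 0.00502372
Relative efficiency = V_srs / V_st = 0.00502372/0.00564719 = 0.8896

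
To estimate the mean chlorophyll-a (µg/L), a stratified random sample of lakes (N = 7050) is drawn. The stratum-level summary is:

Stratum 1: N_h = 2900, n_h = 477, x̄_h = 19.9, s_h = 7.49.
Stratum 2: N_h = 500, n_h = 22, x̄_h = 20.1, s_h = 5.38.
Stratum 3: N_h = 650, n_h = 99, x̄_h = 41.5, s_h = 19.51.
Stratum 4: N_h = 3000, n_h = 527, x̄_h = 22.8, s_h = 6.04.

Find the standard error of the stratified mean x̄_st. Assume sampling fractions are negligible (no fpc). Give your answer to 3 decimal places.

SE(x̄_st) ≈ 0.268

V̂(x̄_st) = Σ W_h² s_h²/n_h, with W_h = N_h/N and N = 7050:
  stratum 1: (2900/7050)²·7.49²/477 = 0.0199005
  stratum 2: (500/7050)²·5.38²/22 = 0.00661765
  stratum 3: (650/7050)²·19.51²/99 = 0.0326834
  stratum 4: (3000/7050)²·6.04²/527 = 0.0125351
V̂(x̄_st) = 0.0717366
SE(x̄_st) = √0.0717366 = 0.267837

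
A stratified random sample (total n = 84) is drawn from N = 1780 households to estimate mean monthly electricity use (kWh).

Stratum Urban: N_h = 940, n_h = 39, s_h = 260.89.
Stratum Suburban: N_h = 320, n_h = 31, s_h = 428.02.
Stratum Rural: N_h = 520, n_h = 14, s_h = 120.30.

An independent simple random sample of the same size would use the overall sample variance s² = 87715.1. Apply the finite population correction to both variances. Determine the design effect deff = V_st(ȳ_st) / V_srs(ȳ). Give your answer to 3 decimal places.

V̂(ȳ_st) = Σ W_h² (1 − n_h/N_h) s_h²/n_h, with W_h = N_h/N and N = 1780:
  stratum Urban: (940/1780)²·(1 − 39/940)·260.89²/39 = 466.512
  stratum Suburban: (320/1780)²·(1 − 31/320)·428.02²/31 = 172.494
  stratum Rural: (520/1780)²·(1 − 14/520)·120.30²/14 = 85.8454
V_st = 724.852
V_srs = (1 − 84/1780)·87715.1/84 = 994.949
deff = V_st / V_srs = 724.852/994.949 = 0.7285

deff ≈ 0.729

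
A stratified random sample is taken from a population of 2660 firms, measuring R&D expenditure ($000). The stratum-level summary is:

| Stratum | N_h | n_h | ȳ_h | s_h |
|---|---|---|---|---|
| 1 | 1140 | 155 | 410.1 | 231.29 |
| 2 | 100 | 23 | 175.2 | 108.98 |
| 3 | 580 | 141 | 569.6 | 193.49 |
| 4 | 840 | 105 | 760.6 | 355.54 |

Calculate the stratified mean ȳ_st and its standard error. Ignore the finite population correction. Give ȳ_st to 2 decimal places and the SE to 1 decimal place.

ȳ_st ≈ 546.73, SE ≈ 14.0

ȳ_st = Σ W_h ȳ_h = (1140·410.1 + 100·175.2 + 580·569.6 + 840·760.6)/2660 = 546.73158
V̂(ȳ_st) = Σ W_h² s_h²/n_h, with W_h = N_h/N and N = 2660:
  stratum 1: (1140/2660)²·231.29²/155 = 63.3911
  stratum 2: (100/2660)²·108.98²/23 = 0.729798
  stratum 3: (580/2660)²·193.49²/141 = 12.6238
  stratum 4: (840/2660)²·355.54²/105 = 120.056
V̂(ȳ_st) = 196.8
SE(ȳ_st) = √196.8 = 14.0286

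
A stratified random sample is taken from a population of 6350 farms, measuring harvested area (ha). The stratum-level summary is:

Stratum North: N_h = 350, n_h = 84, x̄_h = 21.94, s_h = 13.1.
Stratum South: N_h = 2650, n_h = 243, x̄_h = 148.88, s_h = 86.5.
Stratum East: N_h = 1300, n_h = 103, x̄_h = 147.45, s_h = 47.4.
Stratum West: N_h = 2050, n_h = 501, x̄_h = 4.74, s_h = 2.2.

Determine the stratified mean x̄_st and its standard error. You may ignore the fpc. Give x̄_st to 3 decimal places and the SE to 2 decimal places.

x̄_st ≈ 95.057, SE ≈ 2.51

x̄_st = Σ W_h x̄_h = (350·21.94 + 2650·148.88 + 1300·147.45 + 2050·4.74)/6350 = 95.05717
V̂(x̄_st) = Σ W_h² s_h²/n_h, with W_h = N_h/N and N = 6350:
  stratum North: (350/6350)²·13.1²/84 = 0.00620657
  stratum South: (2650/6350)²·86.5²/243 = 5.36254
  stratum East: (1300/6350)²·47.4²/103 = 0.914237
  stratum West: (2050/6350)²·2.2²/501 = 0.00100686
V̂(x̄_st) = 6.28399
SE(x̄_st) = √6.28399 = 2.50679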